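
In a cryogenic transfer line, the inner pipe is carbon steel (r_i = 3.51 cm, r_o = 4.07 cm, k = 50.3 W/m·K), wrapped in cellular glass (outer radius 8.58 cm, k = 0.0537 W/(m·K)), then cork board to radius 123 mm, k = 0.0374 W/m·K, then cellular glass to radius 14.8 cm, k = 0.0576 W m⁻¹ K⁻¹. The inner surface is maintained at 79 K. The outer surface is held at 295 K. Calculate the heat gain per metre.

Series thermal resistances, inner to outer:
  R'_carbon steel = ln(0.0407/0.0351)/(2πk) = 0.1480/(2π·50.3) = 4.684×10^-4 m·K/W
  R'_cellular glass = ln(0.0858/0.0407)/(2πk) = 0.7458/(2π·0.0537) = 2.210 m·K/W
  R'_cork board = ln(0.123/0.0858)/(2πk) = 0.3602/(2π·0.0374) = 1.533 m·K/W
  R'_cellular glass = ln(0.148/0.123)/(2πk) = 0.1850/(2π·0.0576) = 0.5113 m·K/W
ΣR = 4.684×10^-4 + 2.210 + 1.533 + 0.5113 = 4.255 m·K/W
Q' = ΔT/ΣR = (79 K − 295 K)/4.255 = -50.8 W/m
(Negative Q' ⇒ heat flows inward; heat gain = 50.8 W/m.)

Q' = 50.8 W/m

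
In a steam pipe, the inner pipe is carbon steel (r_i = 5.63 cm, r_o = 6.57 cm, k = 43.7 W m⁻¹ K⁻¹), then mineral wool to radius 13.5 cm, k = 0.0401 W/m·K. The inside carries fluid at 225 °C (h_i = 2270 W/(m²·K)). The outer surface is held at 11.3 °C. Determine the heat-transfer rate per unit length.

Resistance network (inner→outer):
  R'_conv,in = 1/(2πr h) = 1/(2π·0.0563·2270) = 0.001245 m·K/W
  R'_carbon steel = ln(0.0657/0.0563)/(2πk) = 0.1544/(2π·43.7) = 5.623×10^-4 m·K/W
  R'_mineral wool = ln(0.135/0.0657)/(2πk) = 0.7202/(2π·0.0401) = 2.858 m·K/W
ΣR = 0.001245 + 5.623×10^-4 + 2.858 = 2.860 m·K/W
Q' = ΔT/ΣR = (225 °C − 11.3 °C)/2.860 = 74.7 W/m

Q' = 74.7 W/m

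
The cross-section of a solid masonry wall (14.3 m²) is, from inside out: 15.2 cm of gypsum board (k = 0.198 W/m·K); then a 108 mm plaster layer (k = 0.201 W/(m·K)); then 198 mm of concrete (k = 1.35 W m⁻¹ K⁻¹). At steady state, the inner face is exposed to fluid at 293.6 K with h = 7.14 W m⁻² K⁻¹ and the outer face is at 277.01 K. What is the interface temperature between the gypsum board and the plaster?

Resistance network (inner→outer):
  R_conv,in = 1/(hA) = 1/(7.14·14.3) = 0.009794 K/W
  R_gypsum board = L/(kA) = 0.152/(0.198·14.3) = 0.05368 K/W
  R_plaster = L/(kA) = 0.108/(0.201·14.3) = 0.03757 K/W
  R_concrete = L/(kA) = 0.198/(1.35·14.3) = 0.01026 K/W
ΣR = 0.009794 + 0.05368 + 0.03757 + 0.01026 = 0.1113 K/W
Q = ΔT/ΣR = (293.6 K − 277.01 K)/0.1113 = 149.1 W
From the inner boundary to the gypsum board/plaster interface, ΣR_partial = 0.06347 K/W.
T_interface = T_in − Q·ΣR_partial = 293.6 K − (149.1)(0.06347) = 284.1 K

T = 284.1 K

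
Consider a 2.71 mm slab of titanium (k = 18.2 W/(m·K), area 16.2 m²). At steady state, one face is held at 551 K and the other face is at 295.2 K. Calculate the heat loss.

Q = 2.78×10^7 W

Q = kA·ΔT/L = 18.2 × 16.2 × |551 K − 295.2 K| / 0.00271 = 2.78×10^7 W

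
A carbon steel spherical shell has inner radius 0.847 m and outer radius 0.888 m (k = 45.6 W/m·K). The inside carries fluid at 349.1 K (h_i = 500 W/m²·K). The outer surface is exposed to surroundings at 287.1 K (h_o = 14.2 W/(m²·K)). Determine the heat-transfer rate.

Q = 8350 W

Series thermal resistances, inner to outer:
  R_conv,in = 1/(4πr²h) = 1/(4π·0.847²·500) = 2.218×10^-4 K/W
  R_carbon steel = (1/0.847 − 1/0.888)/(4πk) = 0.05451/(4π·45.6) = 9.513×10^-5 K/W
  R_conv,out = 1/(4πr²h) = 1/(4π·0.888²·14.2) = 0.007107 K/W
ΣR = 2.218×10^-4 + 9.513×10^-5 + 0.007107 = 0.007424 K/W
Q = ΔT/ΣR = (349.1 K − 287.1 K)/0.007424 = 8350 W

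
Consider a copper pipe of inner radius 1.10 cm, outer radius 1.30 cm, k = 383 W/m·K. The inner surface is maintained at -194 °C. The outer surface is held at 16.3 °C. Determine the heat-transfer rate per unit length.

Q' = 3.03×10^6 W/m

Q' = 2πk·ΔT/ln(r₂/r₁) = 2π × 383 × 210.3 / ln(0.0130/0.0110) = 3.03×10^6 W/m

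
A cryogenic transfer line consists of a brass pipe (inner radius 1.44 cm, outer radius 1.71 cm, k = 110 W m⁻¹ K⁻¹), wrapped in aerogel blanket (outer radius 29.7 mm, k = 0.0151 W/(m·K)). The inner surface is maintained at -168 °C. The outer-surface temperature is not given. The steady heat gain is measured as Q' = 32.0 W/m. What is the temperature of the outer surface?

Sum the resistances:
  R'_brass = ln(0.0171/0.0144)/(2πk) = 0.1719/(2π·110) = 2.486×10^-4 m·K/W
  R'_aerogel blanket = ln(0.0297/0.0171)/(2πk) = 0.5521/(2π·0.0151) = 5.819 m·K/W
ΣR = 5.819 m·K/W
ΔT = Q'·ΣR = 32.0 × 5.819 = 186.2 K
Heat flows inward, so T_out = T_in + ΔT = -168 + 186.2 = 18.2 °C

T_out = 18.2 °C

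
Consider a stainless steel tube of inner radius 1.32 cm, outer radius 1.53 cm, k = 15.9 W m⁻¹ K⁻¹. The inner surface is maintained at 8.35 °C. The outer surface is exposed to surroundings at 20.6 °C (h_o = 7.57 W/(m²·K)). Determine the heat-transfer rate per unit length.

Treat each layer as a resistance in series:
  R'_stainless steel = ln(0.0153/0.0132)/(2πk) = 0.1476/(2π·15.9) = 0.001478 m·K/W
  R'_conv,out = 1/(2πr h) = 1/(2π·0.0153·7.57) = 1.374 m·K/W
ΣR = 0.001478 + 1.374 = 1.375 m·K/W
Q' = ΔT/ΣR = (8.35 °C − 20.6 °C)/1.375 = -8.91 W/m
(Negative Q' ⇒ heat flows inward; heat gain = 8.91 W/m.)

Q' = 8.91 W/m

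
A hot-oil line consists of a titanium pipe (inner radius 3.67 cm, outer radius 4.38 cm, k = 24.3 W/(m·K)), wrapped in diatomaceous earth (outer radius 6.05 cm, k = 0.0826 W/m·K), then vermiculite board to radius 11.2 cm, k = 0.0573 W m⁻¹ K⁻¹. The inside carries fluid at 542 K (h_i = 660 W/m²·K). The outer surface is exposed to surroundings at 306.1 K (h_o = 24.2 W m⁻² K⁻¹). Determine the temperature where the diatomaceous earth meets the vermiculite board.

T = 480 K

Treat each layer as a resistance in series:
  R'_conv,in = 1/(2πr h) = 1/(2π·0.0367·660) = 0.006571 m·K/W
  R'_titanium = ln(0.0438/0.0367)/(2πk) = 0.1769/(2π·24.3) = 0.001158 m·K/W
  R'_diatomaceous earth = ln(0.0605/0.0438)/(2πk) = 0.3230/(2π·0.0826) = 0.6224 m·K/W
  R'_vermiculite board = ln(0.112/0.0605)/(2πk) = 0.6159/(2π·0.0573) = 1.711 m·K/W
  R'_conv,out = 1/(2πr h) = 1/(2π·0.112·24.2) = 0.05872 m·K/W
ΣR = 0.006571 + 0.001158 + 0.6224 + 1.711 + 0.05872 = 2.400 m·K/W
Q' = ΔT/ΣR = (542 K − 306.1 K)/2.400 = 98.29 W/m
From the inner boundary to the diatomaceous earth/vermiculite board interface, ΣR_partial = 0.6301 m·K/W.
T_interface = T_in − Q'·ΣR_partial = 542 K − (98.29)(0.6301) = 480 K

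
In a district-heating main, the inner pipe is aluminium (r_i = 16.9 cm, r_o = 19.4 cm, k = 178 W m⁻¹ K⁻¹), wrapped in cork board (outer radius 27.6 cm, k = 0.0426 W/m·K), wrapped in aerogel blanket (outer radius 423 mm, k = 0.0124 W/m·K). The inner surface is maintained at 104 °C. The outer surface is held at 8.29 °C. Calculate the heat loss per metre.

Q' = 14.1 W/m

Series thermal resistances, inner to outer:
  R'_aluminium = ln(0.194/0.169)/(2πk) = 0.1380/(2π·178) = 1.234×10^-4 m·K/W
  R'_cork board = ln(0.276/0.194)/(2πk) = 0.3525/(2π·0.0426) = 1.317 m·K/W
  R'_aerogel blanket = ln(0.423/0.276)/(2πk) = 0.4270/(2π·0.0124) = 5.480 m·K/W
ΣR = 1.234×10^-4 + 1.317 + 5.480 = 6.797 m·K/W
Q' = ΔT/ΣR = (104 °C − 8.29 °C)/6.797 = 14.1 W/m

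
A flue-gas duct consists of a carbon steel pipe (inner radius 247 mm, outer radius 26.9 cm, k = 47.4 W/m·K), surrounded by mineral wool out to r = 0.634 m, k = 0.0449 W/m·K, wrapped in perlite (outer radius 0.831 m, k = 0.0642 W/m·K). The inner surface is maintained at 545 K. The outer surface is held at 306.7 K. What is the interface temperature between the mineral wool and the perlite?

T = 349.8 K

Series thermal resistances, inner to outer:
  R'_carbon steel = ln(0.269/0.247)/(2πk) = 0.08532/(2π·47.4) = 2.865×10^-4 m·K/W
  R'_mineral wool = ln(0.634/0.269)/(2πk) = 0.8573/(2π·0.0449) = 3.039 m·K/W
  R'_perlite = ln(0.831/0.634)/(2πk) = 0.2706/(2π·0.0642) = 0.6708 m·K/W
ΣR = 2.865×10^-4 + 3.039 + 0.6708 = 3.710 m·K/W
Q' = ΔT/ΣR = (545 K − 306.7 K)/3.710 = 64.23 W/m
From the inner boundary to the mineral wool/perlite interface, ΣR_partial = 3.039 m·K/W.
T_interface = T_in − Q'·ΣR_partial = 545 K − (64.23)(3.039) = 349.8 K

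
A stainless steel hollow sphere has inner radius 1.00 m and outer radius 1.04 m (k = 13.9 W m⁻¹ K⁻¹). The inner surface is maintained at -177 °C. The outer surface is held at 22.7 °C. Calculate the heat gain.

Q = 4πk·ΔT/(1/r₁ − 1/r₂) = 4π × 13.9 × 199.7 / (1/1.00 − 1/1.04) = 9.07×10^5 W

Q = 907 kW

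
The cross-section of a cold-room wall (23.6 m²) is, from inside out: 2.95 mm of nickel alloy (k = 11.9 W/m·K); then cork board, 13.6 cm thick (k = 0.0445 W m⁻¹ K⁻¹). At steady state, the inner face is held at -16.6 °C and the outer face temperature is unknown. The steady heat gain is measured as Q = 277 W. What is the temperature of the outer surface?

Sum the resistances:
  R_nickel alloy = L/(kA) = 0.00295/(11.9·23.6) = 1.050×10^-5 K/W
  R_cork board = L/(kA) = 0.136/(0.0445·23.6) = 0.1295 K/W
ΣR = 0.1295 K/W
ΔT = Q·ΣR = 277 × 0.1295 = 35.87 K
Heat flows inward, so T_out = T_in + ΔT = -16.6 + 35.87 = 19.3 °C

T_out = 19.3 °C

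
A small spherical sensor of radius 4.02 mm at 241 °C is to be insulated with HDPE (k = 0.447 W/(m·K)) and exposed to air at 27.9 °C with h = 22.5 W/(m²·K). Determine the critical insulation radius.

r_cr = 3.97 cm

For a sphere, r_cr = 2k_ins/h = 2·0.447/22.5 = 0.0397 m = 3.97 cm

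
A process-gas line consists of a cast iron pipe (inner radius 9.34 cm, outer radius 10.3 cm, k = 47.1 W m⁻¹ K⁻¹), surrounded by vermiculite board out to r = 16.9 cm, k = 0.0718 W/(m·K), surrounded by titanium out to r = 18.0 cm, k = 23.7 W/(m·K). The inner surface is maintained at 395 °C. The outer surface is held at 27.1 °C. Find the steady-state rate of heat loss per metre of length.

Resistance network (inner→outer):
  R'_cast iron = ln(0.103/0.0934)/(2πk) = 0.09784/(2π·47.1) = 3.306×10^-4 m·K/W
  R'_vermiculite board = ln(0.169/0.103)/(2πk) = 0.4952/(2π·0.0718) = 1.098 m·K/W
  R'_titanium = ln(0.180/0.169)/(2πk) = 0.06306/(2π·23.7) = 4.235×10^-4 m·K/W
ΣR = 3.306×10^-4 + 1.098 + 4.235×10^-4 = 1.099 m·K/W
Q' = ΔT/ΣR = (395 °C − 27.1 °C)/1.099 = 335 W/m

Q' = 335 W/m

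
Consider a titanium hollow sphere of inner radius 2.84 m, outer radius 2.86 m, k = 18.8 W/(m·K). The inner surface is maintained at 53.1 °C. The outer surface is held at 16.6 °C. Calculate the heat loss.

Q = 3.50×10^6 W

Q = 4πk·ΔT/(1/r₁ − 1/r₂) = 4π × 18.8 × 36.5 / (1/2.84 − 1/2.86) = 3.50×10^6 W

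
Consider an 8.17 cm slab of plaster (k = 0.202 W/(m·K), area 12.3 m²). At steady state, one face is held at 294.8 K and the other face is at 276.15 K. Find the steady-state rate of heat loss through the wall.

Q = 567 W

Q = kA·ΔT/L = 0.202 × 12.3 × |294.8 K − 276.15 K| / 0.0817 = 567 W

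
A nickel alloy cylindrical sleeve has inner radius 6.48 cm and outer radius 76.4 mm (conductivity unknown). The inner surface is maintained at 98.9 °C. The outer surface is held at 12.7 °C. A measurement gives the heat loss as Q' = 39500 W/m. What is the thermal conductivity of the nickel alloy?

ΣR = ΔT/Q' = |98.9 − 12.7|/39500 = 0.002182 m·K/W
ln(r₂/r₁)/(2πk) = 0.002182 ⇒ k = 0.1647/(2π·0.002182) = 12.0 W/m·K

k = 12.0 W/m·K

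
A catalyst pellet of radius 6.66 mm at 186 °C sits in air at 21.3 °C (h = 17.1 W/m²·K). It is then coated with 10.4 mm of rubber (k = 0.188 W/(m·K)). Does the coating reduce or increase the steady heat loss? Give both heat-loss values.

increases: 1.57 → 3.01 W

Critical radius for a sphere: r_cr = 2k/h = 0.0220 m = 2.20 cm.
Outer radius after coating: r₂ = 0.00666 + 0.0104 = 0.01706 m.
Since r₁ < r_cr and r₂ ≤ r_cr, the coating moves toward the maximum at r_cr — heat loss rises.
Bare: R = 1/(4πr₁²h) = 104.9 K/W; Q = 164.7/104.9 = 1.57 W.
Coated: R = R_cond + R_conv = 54.73 K/W; Q = 164.7/54.73 = 3.01 W.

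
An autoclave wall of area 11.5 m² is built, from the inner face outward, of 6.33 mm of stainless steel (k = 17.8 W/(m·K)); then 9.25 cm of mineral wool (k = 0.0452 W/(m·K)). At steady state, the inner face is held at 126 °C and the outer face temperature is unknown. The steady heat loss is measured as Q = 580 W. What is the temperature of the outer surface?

T_out = 22.8 °C

Series resistances:
  R_stainless steel = L/(kA) = 0.00633/(17.8·11.5) = 3.092×10^-5 K/W
  R_mineral wool = L/(kA) = 0.0925/(0.0452·11.5) = 0.1780 K/W
ΣR = 0.1780 K/W
ΔT = Q·ΣR = 580 × 0.1780 = 103.2 K
Heat flows outward, so T_out = T_in − ΔT = 126 − 103.2 = 22.8 °C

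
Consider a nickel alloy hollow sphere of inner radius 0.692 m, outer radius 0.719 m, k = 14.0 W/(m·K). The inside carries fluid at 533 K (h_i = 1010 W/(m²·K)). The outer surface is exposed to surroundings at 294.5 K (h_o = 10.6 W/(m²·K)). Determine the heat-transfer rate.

Treat each layer as a resistance in series:
  R_conv,in = 1/(4πr²h) = 1/(4π·0.692²·1010) = 1.645×10^-4 K/W
  R_nickel alloy = (1/0.692 − 1/0.719)/(4πk) = 0.05427/(4π·14.0) = 3.085×10^-4 K/W
  R_conv,out = 1/(4πr²h) = 1/(4π·0.719²·10.6) = 0.01452 K/W
ΣR = 1.645×10^-4 + 3.085×10^-4 + 0.01452 = 0.01499 K/W
Q = ΔT/ΣR = (533 K − 294.5 K)/0.01499 = 15900 W

Q = 15900 W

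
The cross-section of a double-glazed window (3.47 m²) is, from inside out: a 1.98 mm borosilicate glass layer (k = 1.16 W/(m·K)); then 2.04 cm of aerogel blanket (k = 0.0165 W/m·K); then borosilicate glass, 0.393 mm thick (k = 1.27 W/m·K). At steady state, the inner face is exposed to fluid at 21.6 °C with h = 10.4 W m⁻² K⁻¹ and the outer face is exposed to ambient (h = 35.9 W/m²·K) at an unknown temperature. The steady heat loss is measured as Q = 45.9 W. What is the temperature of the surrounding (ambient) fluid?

Sum the resistances:
  R_conv,in = 1/(hA) = 1/(10.4·3.47) = 0.02771 K/W
  R_borosilicate glass = L/(kA) = 0.00198/(1.16·3.47) = 4.919×10^-4 K/W
  R_aerogel blanket = L/(kA) = 0.0204/(0.0165·3.47) = 0.3563 K/W
  R_borosilicate glass = L/(kA) = 3.93×10^-4/(1.27·3.47) = 8.918×10^-5 K/W
  R_conv,out = 1/(hA) = 1/(35.9·3.47) = 0.008027 K/W
ΣR = 0.3926 K/W
ΔT = Q·ΣR = 45.9 × 0.3926 = 18.02 K
Heat flows outward, so T_out = T_in − ΔT = 21.6 − 18.02 = 3.58 °C

T_out = 3.58 °C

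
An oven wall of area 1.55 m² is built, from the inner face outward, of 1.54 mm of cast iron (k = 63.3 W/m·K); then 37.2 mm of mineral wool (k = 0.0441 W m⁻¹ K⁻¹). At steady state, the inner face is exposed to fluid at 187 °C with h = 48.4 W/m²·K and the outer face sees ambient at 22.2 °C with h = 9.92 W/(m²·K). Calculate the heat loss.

Q = 265 W

Treat each layer as a resistance in series:
  R_conv,in = 1/(hA) = 1/(48.4·1.55) = 0.01333 K/W
  R_cast iron = L/(kA) = 0.00154/(63.3·1.55) = 1.570×10^-5 K/W
  R_mineral wool = L/(kA) = 0.0372/(0.0441·1.55) = 0.5442 K/W
  R_conv,out = 1/(hA) = 1/(9.92·1.55) = 0.06504 K/W
ΣR = 0.01333 + 1.570×10^-5 + 0.5442 + 0.06504 = 0.6226 K/W
Q = ΔT/ΣR = (187 °C − 22.2 °C)/0.6226 = 265 W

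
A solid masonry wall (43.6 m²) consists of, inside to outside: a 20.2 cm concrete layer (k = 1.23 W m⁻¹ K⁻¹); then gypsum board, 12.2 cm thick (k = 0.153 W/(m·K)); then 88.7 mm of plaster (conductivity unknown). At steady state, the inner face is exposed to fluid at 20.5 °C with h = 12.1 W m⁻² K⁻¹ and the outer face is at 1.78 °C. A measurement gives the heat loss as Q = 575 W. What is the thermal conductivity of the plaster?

k = 0.236 W/m·K

ΣR = ΔT/Q = |20.5 − 1.78|/575 = 0.03256 K/W
Known resistances:
  R_conv,in = 1/(hA) = 1/(12.1·43.6) = 0.001896 K/W
  R_concrete = L/(kA) = 0.202/(1.23·43.6) = 0.003767 K/W
  R_gypsum board = L/(kA) = 0.122/(0.153·43.6) = 0.01829 K/W
R_plaster = ΣR − ΣR_known = 0.03256 − 0.02395 = 0.008610 K/W
L/(kA) = 0.008610 ⇒ k = 0.0887/(0.008610·43.6) = 0.236 W/m·K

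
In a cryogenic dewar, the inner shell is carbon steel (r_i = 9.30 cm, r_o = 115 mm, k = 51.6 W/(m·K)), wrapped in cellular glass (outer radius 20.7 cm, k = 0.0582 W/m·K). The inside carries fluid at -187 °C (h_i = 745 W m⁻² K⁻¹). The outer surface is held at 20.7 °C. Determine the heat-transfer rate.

Treat each layer as a resistance in series:
  R_conv,in = 1/(4πr²h) = 1/(4π·0.0930²·745) = 0.01235 K/W
  R_carbon steel = (1/0.0930 − 1/0.115)/(4πk) = 2.057/(4π·51.6) = 0.003172 K/W
  R_cellular glass = (1/0.115 − 1/0.207)/(4πk) = 3.865/(4π·0.0582) = 5.284 K/W
ΣR = 0.01235 + 0.003172 + 5.284 = 5.300 K/W
Q = ΔT/ΣR = (-187 °C − 20.7 °C)/5.300 = -39.2 W
(Negative Q ⇒ heat flows inward; heat gain = 39.2 W.)

Q = 39.2 W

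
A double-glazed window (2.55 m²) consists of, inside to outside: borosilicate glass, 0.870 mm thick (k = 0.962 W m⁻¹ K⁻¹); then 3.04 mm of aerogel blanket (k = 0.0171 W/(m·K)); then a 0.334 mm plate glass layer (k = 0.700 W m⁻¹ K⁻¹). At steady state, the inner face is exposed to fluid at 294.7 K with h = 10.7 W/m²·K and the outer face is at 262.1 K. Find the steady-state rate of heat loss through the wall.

Q = 305 W

Series thermal resistances, inner to outer:
  R_conv,in = 1/(hA) = 1/(10.7·2.55) = 0.03665 K/W
  R_borosilicate glass = L/(kA) = 8.70×10^-4/(0.962·2.55) = 3.547×10^-4 K/W
  R_aerogel blanket = L/(kA) = 0.00304/(0.0171·2.55) = 0.06972 K/W
  R_plate glass = L/(kA) = 3.34×10^-4/(0.700·2.55) = 1.871×10^-4 K/W
ΣR = 0.03665 + 3.547×10^-4 + 0.06972 + 1.871×10^-4 = 0.1069 K/W
Q = ΔT/ΣR = (294.7 K − 262.1 K)/0.1069 = 305 W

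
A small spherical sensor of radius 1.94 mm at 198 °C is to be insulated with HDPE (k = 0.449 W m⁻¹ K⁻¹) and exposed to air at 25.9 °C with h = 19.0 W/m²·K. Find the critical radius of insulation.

r_cr = 4.73 cm

For a sphere, r_cr = 2k_ins/h = 2·0.449/19.0 = 0.0473 m = 4.73 cm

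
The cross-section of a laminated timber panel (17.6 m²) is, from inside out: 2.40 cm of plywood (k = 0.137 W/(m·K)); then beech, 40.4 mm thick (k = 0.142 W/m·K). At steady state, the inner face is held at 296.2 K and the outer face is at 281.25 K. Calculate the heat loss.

Treat each layer as a resistance in series:
  R_plywood = L/(kA) = 0.0240/(0.137·17.6) = 0.009954 K/W
  R_beech = L/(kA) = 0.0404/(0.142·17.6) = 0.01617 K/W
ΣR = 0.009954 + 0.01617 = 0.02612 K/W
Q = ΔT/ΣR = (296.2 K − 281.25 K)/0.02612 = 572 W

Q = 572 W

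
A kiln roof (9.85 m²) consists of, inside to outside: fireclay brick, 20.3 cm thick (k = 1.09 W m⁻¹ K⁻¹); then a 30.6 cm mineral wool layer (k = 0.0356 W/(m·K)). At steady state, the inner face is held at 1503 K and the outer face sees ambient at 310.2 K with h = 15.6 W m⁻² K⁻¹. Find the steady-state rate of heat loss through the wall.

Resistance network (inner→outer):
  R_fireclay brick = L/(kA) = 0.203/(1.09·9.85) = 0.01891 K/W
  R_mineral wool = L/(kA) = 0.306/(0.0356·9.85) = 0.8726 K/W
  R_conv,out = 1/(hA) = 1/(15.6·9.85) = 0.006508 K/W
ΣR = 0.01891 + 0.8726 + 0.006508 = 0.8980 K/W
Q = ΔT/ΣR = (1503 K − 310.2 K)/0.8980 = 1330 W

Q = 1330 W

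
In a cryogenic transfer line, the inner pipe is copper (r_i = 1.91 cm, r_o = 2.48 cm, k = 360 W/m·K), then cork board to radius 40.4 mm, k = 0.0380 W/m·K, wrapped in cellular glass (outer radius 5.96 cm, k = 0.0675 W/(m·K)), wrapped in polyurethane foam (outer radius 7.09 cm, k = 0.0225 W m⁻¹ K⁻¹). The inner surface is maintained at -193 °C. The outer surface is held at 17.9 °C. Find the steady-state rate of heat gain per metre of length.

Q' = 50.3 W/m

Treat each layer as a resistance in series:
  R'_copper = ln(0.0248/0.0191)/(2πk) = 0.2612/(2π·360) = 1.155×10^-4 m·K/W
  R'_cork board = ln(0.0404/0.0248)/(2πk) = 0.4880/(2π·0.0380) = 2.044 m·K/W
  R'_cellular glass = ln(0.0596/0.0404)/(2πk) = 0.3888/(2π·0.0675) = 0.9168 m·K/W
  R'_polyurethane foam = ln(0.0709/0.0596)/(2πk) = 0.1736/(2π·0.0225) = 1.228 m·K/W
ΣR = 1.155×10^-4 + 2.044 + 0.9168 + 1.228 = 4.189 m·K/W
Q' = ΔT/ΣR = (-193 °C − 17.9 °C)/4.189 = -50.3 W/m
(Negative Q' ⇒ heat flows inward; heat gain = 50.3 W/m.)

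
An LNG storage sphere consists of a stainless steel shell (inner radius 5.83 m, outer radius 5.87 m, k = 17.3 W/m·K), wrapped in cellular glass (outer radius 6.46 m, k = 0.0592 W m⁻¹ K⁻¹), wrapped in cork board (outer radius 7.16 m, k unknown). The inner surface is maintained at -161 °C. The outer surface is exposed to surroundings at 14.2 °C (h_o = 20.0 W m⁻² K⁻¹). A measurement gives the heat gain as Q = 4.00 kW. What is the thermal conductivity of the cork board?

k = 0.0528 W/m·K

ΣR = ΔT/Q = |-161 − 14.2|/4000 = 0.04380 K/W
Known resistances:
  R_stainless steel = (1/5.83 − 1/5.87)/(4πk) = 0.001169/(4π·17.3) = 5.376×10^-6 K/W
  R_cellular glass = (1/5.87 − 1/6.46)/(4πk) = 0.01556/(4π·0.0592) = 0.02091 K/W
  R_conv,out = 1/(4πr²h) = 1/(4π·7.16²·20.0) = 7.761×10^-5 K/W
R_cork board = ΣR − ΣR_known = 0.04380 − 0.02099 = 0.02281 K/W
(1/r₁−1/r₂)/(4πk) = 0.02281 ⇒ k = 0.01513/(4π·0.02281) = 0.0528 W/m·K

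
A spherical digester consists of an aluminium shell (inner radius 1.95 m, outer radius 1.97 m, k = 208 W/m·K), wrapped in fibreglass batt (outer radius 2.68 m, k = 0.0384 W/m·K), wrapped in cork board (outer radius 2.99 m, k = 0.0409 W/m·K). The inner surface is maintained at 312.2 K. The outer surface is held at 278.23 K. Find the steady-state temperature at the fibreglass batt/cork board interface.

T = 285.5 K

Series thermal resistances, inner to outer:
  R_aluminium = (1/1.95 − 1/1.97)/(4πk) = 0.005206/(4π·208) = 1.992×10^-6 K/W
  R_fibreglass batt = (1/1.97 − 1/2.68)/(4πk) = 0.1345/(4π·0.0384) = 0.2787 K/W
  R_cork board = (1/2.68 − 1/2.99)/(4πk) = 0.03869/(4π·0.0409) = 0.07527 K/W
ΣR = 1.992×10^-6 + 0.2787 + 0.07527 = 0.3540 K/W
Q = ΔT/ΣR = (312.2 K − 278.23 K)/0.3540 = 95.96 W
From the inner boundary to the fibreglass batt/cork board interface, ΣR_partial = 0.2787 K/W.
T_interface = T_in − Q·ΣR_partial = 312.2 K − (95.96)(0.2787) = 285.5 K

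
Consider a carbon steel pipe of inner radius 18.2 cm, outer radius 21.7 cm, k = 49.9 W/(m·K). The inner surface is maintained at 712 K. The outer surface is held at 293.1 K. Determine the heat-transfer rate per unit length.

Q' = 7.47×10^5 W/m

Q' = 2πk·ΔT/ln(r₂/r₁) = 2π × 49.9 × 418.9 / ln(0.217/0.182) = 7.47×10^5 W/m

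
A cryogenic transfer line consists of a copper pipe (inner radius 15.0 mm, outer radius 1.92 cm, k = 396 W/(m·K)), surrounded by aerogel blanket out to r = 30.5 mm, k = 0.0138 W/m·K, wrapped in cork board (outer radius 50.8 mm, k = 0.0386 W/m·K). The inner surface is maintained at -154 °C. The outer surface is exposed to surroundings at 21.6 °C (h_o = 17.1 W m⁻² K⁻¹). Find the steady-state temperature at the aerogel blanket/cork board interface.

T = -31.1 °C

Series thermal resistances, inner to outer:
  R'_copper = ln(0.0192/0.0150)/(2πk) = 0.2469/(2π·396) = 9.921×10^-5 m·K/W
  R'_aerogel blanket = ln(0.0305/0.0192)/(2πk) = 0.4628/(2π·0.0138) = 5.338 m·K/W
  R'_cork board = ln(0.0508/0.0305)/(2πk) = 0.5102/(2π·0.0386) = 2.104 m·K/W
  R'_conv,out = 1/(2πr h) = 1/(2π·0.0508·17.1) = 0.1832 m·K/W
ΣR = 9.921×10^-5 + 5.338 + 2.104 + 0.1832 = 7.625 m·K/W
Q' = ΔT/ΣR = (-154 °C − 21.6 °C)/7.625 = -23.03 W/m
From the inner boundary to the aerogel blanket/cork board interface, ΣR_partial = 5.338 m·K/W.
T_interface = T_in − Q'·ΣR_partial = -154 °C − (-23.03)(5.338) = -31.1 °C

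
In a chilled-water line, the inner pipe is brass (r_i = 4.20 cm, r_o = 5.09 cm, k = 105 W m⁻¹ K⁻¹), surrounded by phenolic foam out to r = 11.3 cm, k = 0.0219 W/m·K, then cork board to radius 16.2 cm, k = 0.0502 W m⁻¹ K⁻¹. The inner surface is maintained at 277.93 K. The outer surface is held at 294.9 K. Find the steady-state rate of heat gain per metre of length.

Q' = 2.45 W/m

Resistance network (inner→outer):
  R'_brass = ln(0.0509/0.0420)/(2πk) = 0.1922/(2π·105) = 2.913×10^-4 m·K/W
  R'_phenolic foam = ln(0.113/0.0509)/(2πk) = 0.7975/(2π·0.0219) = 5.796 m·K/W
  R'_cork board = ln(0.162/0.113)/(2πk) = 0.3602/(2π·0.0502) = 1.142 m·K/W
ΣR = 2.913×10^-4 + 5.796 + 1.142 = 6.938 m·K/W
Q' = ΔT/ΣR = (277.93 K − 294.9 K)/6.938 = -2.45 W/m
(Negative Q' ⇒ heat flows inward; heat gain = 2.45 W/m.)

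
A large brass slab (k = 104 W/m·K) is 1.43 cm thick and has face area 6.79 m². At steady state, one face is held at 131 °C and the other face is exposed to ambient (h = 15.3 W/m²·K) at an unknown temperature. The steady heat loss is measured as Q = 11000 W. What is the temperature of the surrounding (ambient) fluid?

T_out = 24.9 °C

Sum the resistances:
  R_brass = L/(kA) = 0.0143/(104·6.79) = 2.025×10^-5 K/W
  R_conv,out = 1/(hA) = 1/(15.3·6.79) = 0.009626 K/W
ΣR = 0.009646 K/W
ΔT = Q·ΣR = 11000 × 0.009646 = 106.1 K
Heat flows outward, so T_out = T_in − ΔT = 131 − 106.1 = 24.9 °C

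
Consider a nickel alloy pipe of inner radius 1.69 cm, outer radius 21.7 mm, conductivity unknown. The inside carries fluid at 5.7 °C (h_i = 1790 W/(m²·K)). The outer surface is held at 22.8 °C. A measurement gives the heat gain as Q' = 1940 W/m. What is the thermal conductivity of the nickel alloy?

k = 11.2 W/m·K

ΣR = ΔT/Q' = |5.7 − 22.8|/1940 = 0.008814 m·K/W
Known resistances:
  R'_conv,in = 1/(2πr h) = 1/(2π·0.0169·1790) = 0.005261 m·K/W
R_nickel alloy = ΣR − ΣR_known = 0.008814 − 0.005261 = 0.003553 m·K/W
ln(r₂/r₁)/(2πk) = 0.003553 ⇒ k = 0.2500/(2π·0.003553) = 11.2 W/m·K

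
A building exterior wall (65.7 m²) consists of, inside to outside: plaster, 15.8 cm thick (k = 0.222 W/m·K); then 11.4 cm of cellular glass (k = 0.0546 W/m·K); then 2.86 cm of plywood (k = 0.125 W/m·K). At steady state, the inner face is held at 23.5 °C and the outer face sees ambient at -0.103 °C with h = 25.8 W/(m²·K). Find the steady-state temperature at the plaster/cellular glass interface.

Resistance network (inner→outer):
  R_plaster = L/(kA) = 0.158/(0.222·65.7) = 0.01083 K/W
  R_cellular glass = L/(kA) = 0.114/(0.0546·65.7) = 0.03178 K/W
  R_plywood = L/(kA) = 0.0286/(0.125·65.7) = 0.003482 K/W
  R_conv,out = 1/(hA) = 1/(25.8·65.7) = 5.899×10^-4 K/W
ΣR = 0.01083 + 0.03178 + 0.003482 + 5.899×10^-4 = 0.04668 K/W
Q = ΔT/ΣR = (23.5 °C − -0.103 °C)/0.04668 = 505.6 W
From the inner boundary to the plaster/cellular glass interface, ΣR_partial = 0.01083 K/W.
T_interface = T_in − Q·ΣR_partial = 23.5 °C − (505.6)(0.01083) = 18.0 °C

T = 18.0 °C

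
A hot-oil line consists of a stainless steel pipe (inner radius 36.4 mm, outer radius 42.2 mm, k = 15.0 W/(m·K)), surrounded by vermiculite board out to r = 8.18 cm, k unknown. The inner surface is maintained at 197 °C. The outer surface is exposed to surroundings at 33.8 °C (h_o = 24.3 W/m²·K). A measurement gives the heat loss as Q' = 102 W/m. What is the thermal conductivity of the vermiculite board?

ΣR = ΔT/Q' = |197 − 33.8|/102 = 1.600 m·K/W
Known resistances:
  R'_stainless steel = ln(0.0422/0.0364)/(2πk) = 0.1479/(2π·15.0) = 0.001569 m·K/W
  R'_conv,out = 1/(2πr h) = 1/(2π·0.0818·24.3) = 0.08007 m·K/W
R_vermiculite board = ΣR − ΣR_known = 1.600 − 0.08164 = 1.518 m·K/W
ln(r₂/r₁)/(2πk) = 1.518 ⇒ k = 0.6619/(2π·1.518) = 0.0694 W/m·K

k = 0.0694 W/m·K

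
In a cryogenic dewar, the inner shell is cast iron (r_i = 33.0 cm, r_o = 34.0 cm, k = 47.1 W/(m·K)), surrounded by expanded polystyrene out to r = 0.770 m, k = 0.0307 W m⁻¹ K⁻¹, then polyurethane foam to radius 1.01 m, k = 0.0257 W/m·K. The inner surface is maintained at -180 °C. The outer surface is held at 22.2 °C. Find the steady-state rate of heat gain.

Q = 38.8 W

Resistance network (inner→outer):
  R_cast iron = (1/0.330 − 1/0.340)/(4πk) = 0.08913/(4π·47.1) = 1.506×10^-4 K/W
  R_expanded polystyrene = (1/0.340 − 1/0.770)/(4πk) = 1.642/(4π·0.0307) = 4.257 K/W
  R_polyurethane foam = (1/0.770 − 1/1.01)/(4πk) = 0.3086/(4π·0.0257) = 0.9556 K/W
ΣR = 1.506×10^-4 + 4.257 + 0.9556 = 5.213 K/W
Q = ΔT/ΣR = (-180 °C − 22.2 °C)/5.213 = -38.8 W
(Negative Q ⇒ heat flows inward; heat gain = 38.8 W.)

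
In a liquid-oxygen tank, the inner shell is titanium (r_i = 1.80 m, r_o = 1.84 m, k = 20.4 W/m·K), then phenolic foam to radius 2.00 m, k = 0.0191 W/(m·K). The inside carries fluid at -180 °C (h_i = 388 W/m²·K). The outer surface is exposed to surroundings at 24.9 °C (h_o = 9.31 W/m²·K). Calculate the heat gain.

Q = 1120 W

Series thermal resistances, inner to outer:
  R_conv,in = 1/(4πr²h) = 1/(4π·1.80²·388) = 6.330×10^-5 K/W
  R_titanium = (1/1.80 − 1/1.84)/(4πk) = 0.01208/(4π·20.4) = 4.711×10^-5 K/W
  R_phenolic foam = (1/1.84 − 1/2.00)/(4πk) = 0.04348/(4π·0.0191) = 0.1811 K/W
  R_conv,out = 1/(4πr²h) = 1/(4π·2.00²·9.31) = 0.002137 K/W
ΣR = 6.330×10^-5 + 4.711×10^-5 + 0.1811 + 0.002137 = 0.1833 K/W
Q = ΔT/ΣR = (-180 °C − 24.9 °C)/0.1833 = -1120 W
(Negative Q ⇒ heat flows inward; heat gain = 1120 W.)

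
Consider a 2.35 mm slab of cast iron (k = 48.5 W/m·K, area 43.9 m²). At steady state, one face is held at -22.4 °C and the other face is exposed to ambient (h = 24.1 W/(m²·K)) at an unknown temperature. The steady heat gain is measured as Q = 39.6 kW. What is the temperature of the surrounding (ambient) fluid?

Sum the resistances:
  R_cast iron = L/(kA) = 0.00235/(48.5·43.9) = 1.104×10^-6 K/W
  R_conv,out = 1/(hA) = 1/(24.1·43.9) = 9.452×10^-4 K/W
ΣR = 9.463×10^-4 K/W
ΔT = Q·ΣR = 39600 × 9.463×10^-4 = 37.47 K
Heat flows inward, so T_out = T_in + ΔT = -22.4 + 37.47 = 15.1 °C

T_out = 15.1 °C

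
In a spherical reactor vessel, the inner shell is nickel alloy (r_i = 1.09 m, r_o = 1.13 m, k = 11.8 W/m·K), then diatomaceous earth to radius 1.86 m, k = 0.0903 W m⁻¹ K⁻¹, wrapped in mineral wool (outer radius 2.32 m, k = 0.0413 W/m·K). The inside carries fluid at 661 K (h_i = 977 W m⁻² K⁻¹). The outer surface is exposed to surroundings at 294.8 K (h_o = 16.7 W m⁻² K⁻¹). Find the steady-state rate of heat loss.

Q = 714 W

Resistance network (inner→outer):
  R_conv,in = 1/(4πr²h) = 1/(4π·1.09²·977) = 6.856×10^-5 K/W
  R_nickel alloy = (1/1.09 − 1/1.13)/(4πk) = 0.03248/(4π·11.8) = 2.190×10^-4 K/W
  R_diatomaceous earth = (1/1.13 − 1/1.86)/(4πk) = 0.3473/(4π·0.0903) = 0.3061 K/W
  R_mineral wool = (1/1.86 − 1/2.32)/(4πk) = 0.1066/(4π·0.0413) = 0.2054 K/W
  R_conv,out = 1/(4πr²h) = 1/(4π·2.32²·16.7) = 8.853×10^-4 K/W
ΣR = 6.856×10^-5 + 2.190×10^-4 + 0.3061 + 0.2054 + 8.853×10^-4 = 0.5127 K/W
Q = ΔT/ΣR = (661 K − 294.8 K)/0.5127 = 714 W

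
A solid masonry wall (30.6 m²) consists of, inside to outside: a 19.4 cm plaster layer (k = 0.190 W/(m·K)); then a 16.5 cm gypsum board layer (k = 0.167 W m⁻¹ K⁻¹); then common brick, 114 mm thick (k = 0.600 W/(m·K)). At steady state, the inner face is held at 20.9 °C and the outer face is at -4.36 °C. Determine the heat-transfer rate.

Q = 351 W

Treat each layer as a resistance in series:
  R_plaster = L/(kA) = 0.194/(0.190·30.6) = 0.03337 K/W
  R_gypsum board = L/(kA) = 0.165/(0.167·30.6) = 0.03229 K/W
  R_common brick = L/(kA) = 0.114/(0.600·30.6) = 0.006209 K/W
ΣR = 0.03337 + 0.03229 + 0.006209 = 0.07187 K/W
Q = ΔT/ΣR = (20.9 °C − -4.36 °C)/0.07187 = 351 W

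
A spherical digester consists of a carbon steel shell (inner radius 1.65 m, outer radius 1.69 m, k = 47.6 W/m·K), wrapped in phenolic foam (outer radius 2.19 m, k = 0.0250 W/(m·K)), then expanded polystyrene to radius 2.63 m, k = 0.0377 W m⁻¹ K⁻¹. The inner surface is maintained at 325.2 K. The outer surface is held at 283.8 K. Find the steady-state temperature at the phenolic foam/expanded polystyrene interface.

Series thermal resistances, inner to outer:
  R_carbon steel = (1/1.65 − 1/1.69)/(4πk) = 0.01434/(4π·47.6) = 2.398×10^-5 K/W
  R_phenolic foam = (1/1.69 − 1/2.19)/(4πk) = 0.1351/(4π·0.0250) = 0.4300 K/W
  R_expanded polystyrene = (1/2.19 − 1/2.63)/(4πk) = 0.07639/(4π·0.0377) = 0.1613 K/W
ΣR = 2.398×10^-5 + 0.4300 + 0.1613 = 0.5913 K/W
Q = ΔT/ΣR = (325.2 K − 283.8 K)/0.5913 = 70.02 W
From the inner boundary to the phenolic foam/expanded polystyrene interface, ΣR_partial = 0.4300 K/W.
T_interface = T_in − Q·ΣR_partial = 325.2 K − (70.02)(0.4300) = 295.1 K

T = 295.1 K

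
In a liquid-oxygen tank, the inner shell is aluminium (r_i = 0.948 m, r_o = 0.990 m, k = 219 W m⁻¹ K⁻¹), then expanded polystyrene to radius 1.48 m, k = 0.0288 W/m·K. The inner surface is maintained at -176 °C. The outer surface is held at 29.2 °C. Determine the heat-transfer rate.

Q = 222 W

Treat each layer as a resistance in series:
  R_aluminium = (1/0.948 − 1/0.990)/(4πk) = 0.04475/(4π·219) = 1.626×10^-5 K/W
  R_expanded polystyrene = (1/0.990 − 1/1.48)/(4πk) = 0.3344/(4π·0.0288) = 0.9241 K/W
ΣR = 1.626×10^-5 + 0.9241 = 0.9241 K/W
Q = ΔT/ΣR = (-176 °C − 29.2 °C)/0.9241 = -222 W
(Negative Q ⇒ heat flows inward; heat gain = 222 W.)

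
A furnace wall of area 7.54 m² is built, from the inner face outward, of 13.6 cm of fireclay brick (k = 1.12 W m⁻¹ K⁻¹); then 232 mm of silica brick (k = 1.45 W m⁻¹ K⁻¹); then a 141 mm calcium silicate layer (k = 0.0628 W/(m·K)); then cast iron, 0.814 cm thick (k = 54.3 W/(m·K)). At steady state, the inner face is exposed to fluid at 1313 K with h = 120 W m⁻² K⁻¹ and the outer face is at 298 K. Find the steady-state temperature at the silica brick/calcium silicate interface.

T = 1197 K

Treat each layer as a resistance in series:
  R_conv,in = 1/(hA) = 1/(120·7.54) = 0.001105 K/W
  R_fireclay brick = L/(kA) = 0.136/(1.12·7.54) = 0.01610 K/W
  R_silica brick = L/(kA) = 0.232/(1.45·7.54) = 0.02122 K/W
  R_calcium silicate = L/(kA) = 0.141/(0.0628·7.54) = 0.2978 K/W
  R_cast iron = L/(kA) = 0.00814/(54.3·7.54) = 1.988×10^-5 K/W
ΣR = 0.001105 + 0.01610 + 0.02122 + 0.2978 + 1.988×10^-5 = 0.3362 K/W
Q = ΔT/ΣR = (1313 K − 298 K)/0.3362 = 3019 W
From the inner boundary to the silica brick/calcium silicate interface, ΣR_partial = 0.03843 K/W.
T_interface = T_in − Q·ΣR_partial = 1313 K − (3019)(0.03843) = 1197 K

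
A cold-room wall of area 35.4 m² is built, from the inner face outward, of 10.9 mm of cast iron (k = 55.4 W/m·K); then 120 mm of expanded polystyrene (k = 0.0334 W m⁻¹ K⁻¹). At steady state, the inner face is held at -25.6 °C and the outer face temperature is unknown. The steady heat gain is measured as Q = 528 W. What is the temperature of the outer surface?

Series resistances:
  R_cast iron = L/(kA) = 0.0109/(55.4·35.4) = 5.558×10^-6 K/W
  R_expanded polystyrene = L/(kA) = 0.120/(0.0334·35.4) = 0.1015 K/W
ΣR = 0.1015 K/W
ΔT = Q·ΣR = 528 × 0.1015 = 53.59 K
Heat flows inward, so T_out = T_in + ΔT = -25.6 + 53.59 = 28.0 °C

T_out = 28.0 °C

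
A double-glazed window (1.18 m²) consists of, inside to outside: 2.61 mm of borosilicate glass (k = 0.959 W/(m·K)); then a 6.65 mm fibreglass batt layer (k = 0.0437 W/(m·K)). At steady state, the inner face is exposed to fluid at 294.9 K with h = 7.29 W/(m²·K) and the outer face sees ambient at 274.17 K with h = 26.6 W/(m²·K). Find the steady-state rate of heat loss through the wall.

Resistance network (inner→outer):
  R_conv,in = 1/(hA) = 1/(7.29·1.18) = 0.1162 K/W
  R_borosilicate glass = L/(kA) = 0.00261/(0.959·1.18) = 0.002306 K/W
  R_fibreglass batt = L/(kA) = 0.00665/(0.0437·1.18) = 0.1290 K/W
  R_conv,out = 1/(hA) = 1/(26.6·1.18) = 0.03186 K/W
ΣR = 0.1162 + 0.002306 + 0.1290 + 0.03186 = 0.2794 K/W
Q = ΔT/ΣR = (294.9 K − 274.17 K)/0.2794 = 74.2 W

Q = 74.2 W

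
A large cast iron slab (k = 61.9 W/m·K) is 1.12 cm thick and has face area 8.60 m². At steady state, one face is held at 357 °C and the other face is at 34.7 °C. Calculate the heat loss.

Q = kA·ΔT/L = 61.9 × 8.60 × |357 °C − 34.7 °C| / 0.0112 = 1.53×10^7 W

Q = 1.53×10^7 W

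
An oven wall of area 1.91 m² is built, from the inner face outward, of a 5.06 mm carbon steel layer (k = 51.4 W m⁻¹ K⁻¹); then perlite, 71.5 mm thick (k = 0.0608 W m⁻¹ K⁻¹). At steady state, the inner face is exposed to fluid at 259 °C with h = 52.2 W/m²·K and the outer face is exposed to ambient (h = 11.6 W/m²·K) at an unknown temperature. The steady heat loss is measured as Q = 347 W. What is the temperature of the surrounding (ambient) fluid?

T_out = 26.2 °C

Series resistances:
  R_conv,in = 1/(hA) = 1/(52.2·1.91) = 0.01003 K/W
  R_carbon steel = L/(kA) = 0.00506/(51.4·1.91) = 5.154×10^-5 K/W
  R_perlite = L/(kA) = 0.0715/(0.0608·1.91) = 0.6157 K/W
  R_conv,out = 1/(hA) = 1/(11.6·1.91) = 0.04513 K/W
ΣR = 0.6709 K/W
ΔT = Q·ΣR = 347 × 0.6709 = 232.8 K
Heat flows outward, so T_out = T_in − ΔT = 259 − 232.8 = 26.2 °C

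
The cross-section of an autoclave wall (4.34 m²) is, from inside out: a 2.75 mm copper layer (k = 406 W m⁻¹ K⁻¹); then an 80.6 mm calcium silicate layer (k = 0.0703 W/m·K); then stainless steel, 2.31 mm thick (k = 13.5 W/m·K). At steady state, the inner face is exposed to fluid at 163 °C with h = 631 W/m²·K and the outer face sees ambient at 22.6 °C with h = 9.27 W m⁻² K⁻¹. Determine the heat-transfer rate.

Series thermal resistances, inner to outer:
  R_conv,in = 1/(hA) = 1/(631·4.34) = 3.652×10^-4 K/W
  R_copper = L/(kA) = 0.00275/(406·4.34) = 1.561×10^-6 K/W
  R_calcium silicate = L/(kA) = 0.0806/(0.0703·4.34) = 0.2642 K/W
  R_stainless steel = L/(kA) = 0.00231/(13.5·4.34) = 3.943×10^-5 K/W
  R_conv,out = 1/(hA) = 1/(9.27·4.34) = 0.02486 K/W
ΣR = 3.652×10^-4 + 1.561×10^-6 + 0.2642 + 3.943×10^-5 + 0.02486 = 0.2895 K/W
Q = ΔT/ΣR = (163 °C − 22.6 °C)/0.2895 = 485 W

Q = 485 W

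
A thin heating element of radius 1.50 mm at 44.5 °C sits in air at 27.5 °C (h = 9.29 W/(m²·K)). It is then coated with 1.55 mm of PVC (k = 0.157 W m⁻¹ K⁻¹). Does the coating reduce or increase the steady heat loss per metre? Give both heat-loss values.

Critical radius for a cylinder: r_cr = k/h = 0.0169 m = 1.69 cm.
Outer radius after coating: r₂ = 0.00150 + 0.00155 = 0.00305 m.
Since r₁ < r_cr and r₂ ≤ r_cr, the coating moves toward the maximum at r_cr — heat loss rises.
Bare: R = 1/(2πr₁h) = 11.42 m·K/W; Q = 17/11.42 = 1.49 W/m.
Coated: R = R_cond + R_conv = 6.336 m·K/W; Q = 17/6.336 = 2.68 W/m.

increases: 1.49 → 2.68 W/m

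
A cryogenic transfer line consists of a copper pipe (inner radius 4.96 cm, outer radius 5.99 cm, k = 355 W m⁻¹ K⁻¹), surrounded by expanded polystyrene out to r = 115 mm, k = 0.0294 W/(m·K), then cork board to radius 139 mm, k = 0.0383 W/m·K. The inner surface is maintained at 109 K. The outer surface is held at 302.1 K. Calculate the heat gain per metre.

Q' = 44.7 W/m

Treat each layer as a resistance in series:
  R'_copper = ln(0.0599/0.0496)/(2πk) = 0.1887/(2π·355) = 8.459×10^-5 m·K/W
  R'_expanded polystyrene = ln(0.115/0.0599)/(2πk) = 0.6523/(2π·0.0294) = 3.531 m·K/W
  R'_cork board = ln(0.139/0.115)/(2πk) = 0.1895/(2π·0.0383) = 0.7876 m·K/W
ΣR = 8.459×10^-5 + 3.531 + 0.7876 = 4.319 m·K/W
Q' = ΔT/ΣR = (109 K − 302.1 K)/4.319 = -44.7 W/m
(Negative Q' ⇒ heat flows inward; heat gain = 44.7 W/m.)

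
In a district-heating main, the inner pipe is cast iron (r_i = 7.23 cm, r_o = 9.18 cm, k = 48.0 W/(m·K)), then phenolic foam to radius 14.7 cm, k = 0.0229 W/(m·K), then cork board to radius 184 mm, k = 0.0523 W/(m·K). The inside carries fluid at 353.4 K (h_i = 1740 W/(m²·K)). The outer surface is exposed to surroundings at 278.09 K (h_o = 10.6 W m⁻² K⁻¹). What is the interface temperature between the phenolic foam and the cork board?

Series thermal resistances, inner to outer:
  R'_conv,in = 1/(2πr h) = 1/(2π·0.0723·1740) = 0.001265 m·K/W
  R'_cast iron = ln(0.0918/0.0723)/(2πk) = 0.2388/(2π·48.0) = 7.918×10^-4 m·K/W
  R'_phenolic foam = ln(0.147/0.0918)/(2πk) = 0.4708/(2π·0.0229) = 3.272 m·K/W
  R'_cork board = ln(0.184/0.147)/(2πk) = 0.2245/(2π·0.0523) = 0.6832 m·K/W
  R'_conv,out = 1/(2πr h) = 1/(2π·0.184·10.6) = 0.08160 m·K/W
ΣR = 0.001265 + 7.918×10^-4 + 3.272 + 0.6832 + 0.08160 = 4.039 m·K/W
Q' = ΔT/ΣR = (353.4 K − 278.09 K)/4.039 = 18.65 W/m
From the inner boundary to the phenolic foam/cork board interface, ΣR_partial = 3.274 m·K/W.
T_interface = T_in − Q'·ΣR_partial = 353.4 K − (18.65)(3.274) = 292.3 K

T = 292.3 K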